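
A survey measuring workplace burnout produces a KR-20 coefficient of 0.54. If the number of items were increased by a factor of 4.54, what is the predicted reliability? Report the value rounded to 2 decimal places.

0.84

By Spearman-Brown, r_new = n r / (1 + (n − 1) r).
r_new = 4.54·0.54 / [1 + (4.54 − 1)·0.54]
     = 2.4516 / 2.9116 = 0.8420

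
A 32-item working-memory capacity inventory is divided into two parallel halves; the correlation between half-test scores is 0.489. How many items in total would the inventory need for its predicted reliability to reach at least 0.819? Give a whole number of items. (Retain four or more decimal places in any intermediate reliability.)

76

r_full = 2(0.489)/(1 + 0.489) = 0.6568
n = r_tgt(1 − r_full) / [r_full(1 − r_tgt)] = 0.819 × 0.3432 / (0.6568 × 0.181) ≈ 2.3644
Items = 2.3644 × 32 ≈ 75.66 → 76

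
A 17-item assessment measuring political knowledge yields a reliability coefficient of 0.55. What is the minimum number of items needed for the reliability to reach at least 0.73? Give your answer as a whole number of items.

38

n = 0.73 × (1 − 0.55) / [ 0.55 × (1 − 0.73) ]
n = 0.3285 / 0.1485 ≈ 2.2121
Items needed = n × 17 = 2.2121 × 17 ≈ 37.61 → round up to 38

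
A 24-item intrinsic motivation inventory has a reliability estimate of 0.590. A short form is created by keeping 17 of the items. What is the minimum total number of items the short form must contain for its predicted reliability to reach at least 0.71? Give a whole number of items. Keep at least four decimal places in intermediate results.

First, r for the 17-item form: n = 17/24 = 0.7083, so r_17 = 0.7083·0.590/(1 + (0.7083 − 1)·0.590) = 0.5048
Length factor from the short form to reach 0.71: n' = 0.71(1 − 0.5048) / [0.5048(1 − 0.71)] ≈ 2.4017
Items = 2.4017 × 17 ≈ 40.83 → 41

41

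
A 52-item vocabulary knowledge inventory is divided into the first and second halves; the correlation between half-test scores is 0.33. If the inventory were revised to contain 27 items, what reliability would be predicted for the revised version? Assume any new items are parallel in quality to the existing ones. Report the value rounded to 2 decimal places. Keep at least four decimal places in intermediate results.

0.34

First correct the split-half correlation to full-test reliability: r_full = 2 × 0.33 / (1 + 0.33) ≈ 0.4962
Then adjust to 27 items: n = 27/52 = 0.5192
r_new = n·r_full / (1 + (n − 1)·r_full) = 0.2576 / 0.7614 ≈ 0.3383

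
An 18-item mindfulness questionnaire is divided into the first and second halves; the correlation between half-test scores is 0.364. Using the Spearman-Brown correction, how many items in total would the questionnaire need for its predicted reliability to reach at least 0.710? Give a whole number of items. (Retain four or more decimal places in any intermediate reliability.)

r_full = 2(0.364)/(1 + 0.364) = 0.5337
Solve Spearman-Brown for n: n = 0.710(1 − 0.5337) / [0.5337(1 − 0.710)] = 2.1391
Required items = 2.1391 × 18 = 38.50, so 39 items.

39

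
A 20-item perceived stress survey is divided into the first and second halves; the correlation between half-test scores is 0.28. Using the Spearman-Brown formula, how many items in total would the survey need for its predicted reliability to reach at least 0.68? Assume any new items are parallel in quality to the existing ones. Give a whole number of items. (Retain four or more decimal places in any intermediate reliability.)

r_full = 2(0.28)/(1 + 0.28) = 0.4375
Solve Spearman-Brown for n: n = 0.68(1 − 0.4375) / [0.4375(1 − 0.68)] = 2.7321
Items = 2.7321 × 20 ≈ 54.64 → 55

55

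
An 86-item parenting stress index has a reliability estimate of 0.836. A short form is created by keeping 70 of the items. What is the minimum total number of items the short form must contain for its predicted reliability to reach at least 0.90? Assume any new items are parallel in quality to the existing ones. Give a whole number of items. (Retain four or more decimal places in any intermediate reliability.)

First, r for the 70-item form: n = 70/86 = 0.8140, so r_70 = 0.8140·0.836/(1 + (0.8140 − 1)·0.836) = 0.8058
Then solve for n' with r_old = 0.8058, r_target = 0.90: n' = 0.90(1 − 0.8058)/[0.8058(1 − 0.90)] = 2.1690
Total items = 2.1690 × 70 = 151.83, rounded up to 152.

152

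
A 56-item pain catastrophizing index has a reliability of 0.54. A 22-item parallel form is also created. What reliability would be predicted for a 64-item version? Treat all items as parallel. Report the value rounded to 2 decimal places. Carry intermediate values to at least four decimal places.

0.57

The 22-item form is not needed; work directly from the 56-item form with n = 64/56 = 1.1429.
r_{64} = n·r / (1 + (n − 1)·r) = 0.6172 / 1.0772 ≈ 0.5730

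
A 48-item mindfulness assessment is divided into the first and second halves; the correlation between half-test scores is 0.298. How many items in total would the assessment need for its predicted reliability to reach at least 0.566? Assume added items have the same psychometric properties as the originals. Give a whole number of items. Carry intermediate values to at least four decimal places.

74

r_full = 2(0.298)/(1 + 0.298) = 0.4592
Solve Spearman-Brown for n: n = 0.566(1 − 0.4592) / [0.4592(1 − 0.566)] = 1.5359
Required items = 1.5359 × 48 = 73.72, so 74 items.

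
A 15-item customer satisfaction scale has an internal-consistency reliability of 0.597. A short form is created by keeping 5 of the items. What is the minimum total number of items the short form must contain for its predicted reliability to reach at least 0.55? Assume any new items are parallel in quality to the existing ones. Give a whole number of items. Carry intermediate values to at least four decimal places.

Short-form reliability: n = 5/15 = 0.3333; r_5 = n·r/(1+(n−1)r) ≈ 0.3305
Then solve for n' with r_old = 0.3305, r_target = 0.55: n' = 0.55(1 − 0.3305)/[0.3305(1 − 0.55)] = 2.4759
Items = 2.4759 × 5 ≈ 12.38 → 13

13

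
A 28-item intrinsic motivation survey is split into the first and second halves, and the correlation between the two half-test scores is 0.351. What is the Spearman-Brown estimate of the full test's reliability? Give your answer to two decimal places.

Apply the Spearman-Brown correction with n = 2:
r_full = 2r_hh / (1 + r_hh) = 2 × 0.351 / (1 + 0.351)
       = 0.7020 / 1.3510 = 0.5196

0.52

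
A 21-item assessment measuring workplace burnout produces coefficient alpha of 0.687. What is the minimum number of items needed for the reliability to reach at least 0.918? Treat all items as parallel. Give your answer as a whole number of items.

108

n = 0.918 × (1 − 0.687) / [ 0.687 × (1 − 0.918) ]
n = 0.287334 / 0.056334 ≈ 5.1005
So the test needs 5.1005 × 21 ≈ 107.11 items; rounding up, 108.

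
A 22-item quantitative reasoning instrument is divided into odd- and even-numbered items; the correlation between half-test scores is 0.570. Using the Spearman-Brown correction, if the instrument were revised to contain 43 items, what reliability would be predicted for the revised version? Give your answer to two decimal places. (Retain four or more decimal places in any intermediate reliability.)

0.84

Spearman-Brown correction (n = 2): r_full = 2·0.570/(1 + 0.570) = 0.7261
Length factor from 22 to 43 items: n = 43/22 = 1.9545
r_new = n·r_full / (1 + (n − 1)·r_full) = 1.4192 / 1.6931 ≈ 0.8382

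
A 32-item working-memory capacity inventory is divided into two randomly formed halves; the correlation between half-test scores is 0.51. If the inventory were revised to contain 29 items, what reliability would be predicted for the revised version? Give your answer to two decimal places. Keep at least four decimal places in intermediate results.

0.65

Full-test reliability from the split-half r: r_full = 2(0.51)/(1 + 0.51) = 0.6755
Then adjust to 29 items: n = 29/32 = 0.9062
r_new = n·r_full / (1 + (n − 1)·r_full) = 0.6121 / 0.9366 ≈ 0.6535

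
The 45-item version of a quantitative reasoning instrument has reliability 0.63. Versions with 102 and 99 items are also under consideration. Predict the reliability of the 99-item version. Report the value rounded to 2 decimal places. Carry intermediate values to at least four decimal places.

Only the ratio of lengths matters: n = 99/45 = 2.2000
r_{99} = n·r / (1 + (n − 1)·r) = 1.3860 / 1.7560 ≈ 0.7893

0.79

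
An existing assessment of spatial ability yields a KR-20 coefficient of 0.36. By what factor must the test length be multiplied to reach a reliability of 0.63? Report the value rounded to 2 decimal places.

n = [0.63 × 0.64] / [0.36 × 0.37]
n = 0.4032 / 0.1332 ≈ 3.0270

3.03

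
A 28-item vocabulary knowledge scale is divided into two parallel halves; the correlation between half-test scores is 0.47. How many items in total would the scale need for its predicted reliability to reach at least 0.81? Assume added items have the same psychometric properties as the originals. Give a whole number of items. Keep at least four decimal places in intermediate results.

68

Corrected full-test reliability: r_full = 2 × 0.47 / (1 + 0.47) ≈ 0.6395
n = r_tgt(1 − r_full) / [r_full(1 − r_tgt)] = 0.81 × 0.3605 / (0.6395 × 0.19) ≈ 2.4032
Items = 2.4032 × 28 ≈ 67.29 → 68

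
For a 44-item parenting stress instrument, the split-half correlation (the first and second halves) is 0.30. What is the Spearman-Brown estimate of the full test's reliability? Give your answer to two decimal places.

0.46

Apply the Spearman-Brown correction with n = 2:
r_full = 2(0.30) / (1 + 0.30)
r_full = 0.6000 / 1.3000 ≈ 0.4615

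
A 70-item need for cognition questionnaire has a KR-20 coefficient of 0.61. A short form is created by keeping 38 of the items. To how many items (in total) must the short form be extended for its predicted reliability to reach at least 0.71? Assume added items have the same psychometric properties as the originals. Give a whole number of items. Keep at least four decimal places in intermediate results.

110

First, r for the 38-item form: n = 38/70 = 0.5429, so r_38 = 0.5429·0.61/(1 + (0.5429 − 1)·0.61) = 0.4592
Length factor from the short form to reach 0.71: n' = 0.71(1 − 0.4592) / [0.4592(1 − 0.71)] ≈ 2.8833
Total items = 2.8833 × 38 = 109.57, rounded up to 110.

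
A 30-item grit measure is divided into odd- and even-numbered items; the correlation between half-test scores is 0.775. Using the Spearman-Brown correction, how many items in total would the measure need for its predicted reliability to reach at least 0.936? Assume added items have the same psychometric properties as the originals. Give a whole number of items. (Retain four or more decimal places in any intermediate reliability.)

Corrected full-test reliability: r_full = 2 × 0.775 / (1 + 0.775) ≈ 0.8732
n = r_tgt(1 − r_full) / [r_full(1 − r_tgt)] = 0.936 × 0.1268 / (0.8732 × 0.064) ≈ 2.1237
Items = 2.1237 × 30 ≈ 63.71 → 64

64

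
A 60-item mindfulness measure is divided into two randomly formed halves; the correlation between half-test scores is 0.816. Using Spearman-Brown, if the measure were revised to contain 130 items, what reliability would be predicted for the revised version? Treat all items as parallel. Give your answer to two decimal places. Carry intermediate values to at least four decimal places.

First correct the split-half correlation to full-test reliability: r_full = 2 × 0.816 / (1 + 0.816) ≈ 0.8987
Length factor from 60 to 130 items: n = 130/60 = 2.1667
r_new = n·r_full / (1 + (n − 1)·r_full) = 1.9472 / 2.0485 ≈ 0.9505

0.95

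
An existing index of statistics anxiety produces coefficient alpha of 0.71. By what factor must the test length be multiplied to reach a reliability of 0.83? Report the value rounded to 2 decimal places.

n = [0.83 × 0.29] / [0.71 × 0.17]
n = 0.2407 / 0.1207 ≈ 1.9942

1.99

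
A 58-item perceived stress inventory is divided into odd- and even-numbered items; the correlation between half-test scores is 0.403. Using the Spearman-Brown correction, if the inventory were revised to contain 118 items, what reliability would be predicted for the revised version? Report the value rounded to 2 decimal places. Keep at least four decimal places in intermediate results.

Spearman-Brown correction (n = 2): r_full = 2·0.403/(1 + 0.403) = 0.5745
Then adjust to 118 items: n = 118/58 = 2.0345
r_new = n·r_full / (1 + (n − 1)·r_full) = 1.1688 / 1.5943 ≈ 0.7331

0.73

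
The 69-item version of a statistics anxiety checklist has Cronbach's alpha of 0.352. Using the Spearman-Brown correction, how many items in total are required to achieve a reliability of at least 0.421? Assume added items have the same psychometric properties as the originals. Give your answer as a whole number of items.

Rearranging the Spearman-Brown formula for n,
n = r_target (1 − r_old) / [ r_old (1 − r_target) ]
n = 0.421 × (1 − 0.352) / [ 0.352 × (1 − 0.421) ]
n = 0.272808 / 0.203808 ≈ 1.3386
1.3386 × 69 = 92.36 → 93 items

93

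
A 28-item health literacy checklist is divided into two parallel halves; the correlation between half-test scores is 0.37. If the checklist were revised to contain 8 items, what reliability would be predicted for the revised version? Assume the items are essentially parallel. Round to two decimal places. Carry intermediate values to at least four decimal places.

0.25

First correct the split-half correlation to full-test reliability: r_full = 2 × 0.37 / (1 + 0.37) ≈ 0.5401
Then adjust to 8 items: n = 8/28 = 0.2857
r_new = n·r_full / (1 + (n − 1)·r_full) = 0.1543 / 0.6142 ≈ 0.2512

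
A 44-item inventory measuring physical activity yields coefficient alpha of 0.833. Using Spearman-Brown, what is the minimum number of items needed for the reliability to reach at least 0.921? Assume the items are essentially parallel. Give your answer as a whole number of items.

Rearranging the Spearman-Brown formula for n,
n = r*(1 − r) / [ r (1 − r*) ]
n = 0.921(1 − 0.833) / [0.833(1 − 0.921)]
  = 0.153807 / 0.065807 = 2.3372
Items needed = n × 44 = 2.3372 × 44 ≈ 102.84 → round up to 103

103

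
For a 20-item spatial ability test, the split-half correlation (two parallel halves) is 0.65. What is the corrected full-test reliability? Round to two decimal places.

Each half is half the length of the full test, so the full test is n = 2 times a half.
r_full = 2(0.65) / (1 + 0.65)
       = 1.3000 / 1.6500 = 0.7879

0.79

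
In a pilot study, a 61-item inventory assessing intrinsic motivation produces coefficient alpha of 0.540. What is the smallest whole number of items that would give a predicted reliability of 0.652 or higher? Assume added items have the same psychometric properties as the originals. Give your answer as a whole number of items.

n = 0.652(1 − 0.540) / [0.540(1 − 0.652)]
n = 0.299920 / 0.187920 ≈ 1.5960
So the test needs 1.5960 × 61 ≈ 97.36 items; rounding up, 98.

98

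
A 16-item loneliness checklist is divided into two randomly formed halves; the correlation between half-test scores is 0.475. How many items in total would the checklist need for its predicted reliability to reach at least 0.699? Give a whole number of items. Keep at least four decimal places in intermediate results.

Corrected full-test reliability: r_full = 2 × 0.475 / (1 + 0.475) ≈ 0.6441
Solve Spearman-Brown for n: n = 0.699(1 − 0.6441) / [0.6441(1 − 0.699)] = 1.2832
Items = 1.2832 × 16 ≈ 20.53 → 21

21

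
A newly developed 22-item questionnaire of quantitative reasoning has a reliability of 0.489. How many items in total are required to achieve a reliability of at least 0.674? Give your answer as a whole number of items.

n = [0.674 × 0.511] / [0.489 × 0.326]
n = 0.344414 / 0.159414 ≈ 2.1605
So the test needs 2.1605 × 22 ≈ 47.53 items; rounding up, 48.

48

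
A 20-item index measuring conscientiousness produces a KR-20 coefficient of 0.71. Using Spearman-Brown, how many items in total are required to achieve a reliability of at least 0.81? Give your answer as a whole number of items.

Rearranging the Spearman-Brown formula for n,
n = r_target (1 − r_old) / [ r_old (1 − r_target) ]
n = 0.81 × (1 − 0.71) / [ 0.71 × (1 − 0.81) ]
n = 0.2349 / 0.1349 ≈ 1.7413
1.7413 × 20 = 34.83 → 35 items

35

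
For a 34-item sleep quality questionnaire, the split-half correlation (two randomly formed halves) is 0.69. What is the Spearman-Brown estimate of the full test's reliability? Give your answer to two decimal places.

0.82

Apply the Spearman-Brown correction with n = 2:
r_full = 2r_hh / (1 + r_hh) = 2 × 0.69 / (1 + 0.69)
       = 1.3800 / 1.6900 = 0.8166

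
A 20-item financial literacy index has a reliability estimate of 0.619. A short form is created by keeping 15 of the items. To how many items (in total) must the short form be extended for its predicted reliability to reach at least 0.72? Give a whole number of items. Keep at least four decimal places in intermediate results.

32

Short-form reliability: n = 15/20 = 0.7500; r_15 = n·r/(1+(n−1)r) ≈ 0.5492
Length factor from the short form to reach 0.72: n' = 0.72(1 − 0.5492) / [0.5492(1 − 0.72)] ≈ 2.1107
Total items = 2.1107 × 15 = 31.66, rounded up to 32.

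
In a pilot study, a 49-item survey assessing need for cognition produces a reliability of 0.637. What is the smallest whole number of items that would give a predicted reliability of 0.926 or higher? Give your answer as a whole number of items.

350

Spearman-Brown solved for the length factor n:
n = r_target (1 − r_old) / [ r_old (1 − r_target) ]
n = [0.926 × 0.363] / [0.637 × 0.074]
  = 0.336138 / 0.047138 = 7.1309
So the test needs 7.1309 × 49 ≈ 349.41 items; rounding up, 350.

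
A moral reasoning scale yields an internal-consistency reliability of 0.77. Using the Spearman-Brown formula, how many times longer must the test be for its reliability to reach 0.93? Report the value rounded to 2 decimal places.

n = 0.93 × (1 − 0.77) / [ 0.77 × (1 − 0.93) ]
  = 0.2139 / 0.0539 = 3.9685

3.97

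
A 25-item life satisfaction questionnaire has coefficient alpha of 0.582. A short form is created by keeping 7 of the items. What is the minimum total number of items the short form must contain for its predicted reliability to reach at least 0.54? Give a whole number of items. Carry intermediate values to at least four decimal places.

First, r for the 7-item form: n = 7/25 = 0.2800, so r_7 = 0.2800·0.582/(1 + (0.2800 − 1)·0.582) = 0.2805
Length factor from the short form to reach 0.54: n' = 0.54(1 − 0.2805) / [0.2805(1 − 0.54)] ≈ 3.0112
Total items = 3.0112 × 7 = 21.08, rounded up to 22.

22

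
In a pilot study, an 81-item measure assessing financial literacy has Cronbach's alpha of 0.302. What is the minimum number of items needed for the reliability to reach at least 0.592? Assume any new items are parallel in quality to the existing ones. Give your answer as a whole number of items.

n = 0.592(1 − 0.302) / [0.302(1 − 0.592)]
n = 0.413216 / 0.123216 ≈ 3.3536
3.3536 × 81 = 271.64 → 272 items

272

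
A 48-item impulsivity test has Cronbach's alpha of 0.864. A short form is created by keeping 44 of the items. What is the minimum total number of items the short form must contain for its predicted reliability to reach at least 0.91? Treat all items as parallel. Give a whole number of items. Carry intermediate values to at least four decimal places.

First, r for the 44-item form: n = 44/48 = 0.9167, so r_44 = 0.9167·0.864/(1 + (0.9167 − 1)·0.864) = 0.8535
Then solve for n' with r_old = 0.8535, r_target = 0.91: n' = 0.91(1 − 0.8535)/[0.8535(1 − 0.91)] = 1.7355
Total items = 1.7355 × 44 = 76.36, rounded up to 77.

77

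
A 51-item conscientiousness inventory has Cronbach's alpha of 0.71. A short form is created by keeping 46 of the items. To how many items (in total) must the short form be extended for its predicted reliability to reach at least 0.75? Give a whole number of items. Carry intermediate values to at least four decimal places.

63

First, r for the 46-item form: n = 46/51 = 0.9020, so r_46 = 0.9020·0.71/(1 + (0.9020 − 1)·0.71) = 0.6883
Length factor from the short form to reach 0.75: n' = 0.75(1 − 0.6883) / [0.6883(1 − 0.75)] ≈ 1.3586
Total items = 1.3586 × 46 = 62.50, rounded up to 63.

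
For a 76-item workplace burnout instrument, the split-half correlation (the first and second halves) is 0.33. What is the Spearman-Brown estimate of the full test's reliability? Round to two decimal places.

0.50

Apply the Spearman-Brown correction with n = 2:
r_full = 2(0.33) / (1 + 0.33)
       = 0.6600 / 1.3300 = 0.4962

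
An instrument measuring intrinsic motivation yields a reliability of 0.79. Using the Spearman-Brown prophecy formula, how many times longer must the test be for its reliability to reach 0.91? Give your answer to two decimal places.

Spearman-Brown solved for the length factor n:
n = r_target (1 − r_old) / [ r_old (1 − r_target) ]
n = [0.91 × 0.21] / [0.79 × 0.09]
n = 0.1911 / 0.0711 ≈ 2.6878

2.69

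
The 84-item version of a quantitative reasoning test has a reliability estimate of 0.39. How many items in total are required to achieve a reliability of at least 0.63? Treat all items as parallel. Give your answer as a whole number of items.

224

n = 0.63(1 − 0.39) / [0.39(1 − 0.63)]
n = 0.3843 / 0.1443 ≈ 2.6632
So the test needs 2.6632 × 84 ≈ 223.71 items; rounding up, 224.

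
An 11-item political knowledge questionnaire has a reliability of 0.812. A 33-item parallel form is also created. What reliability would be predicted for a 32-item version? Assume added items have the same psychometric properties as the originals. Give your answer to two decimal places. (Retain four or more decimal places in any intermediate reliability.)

Only the ratio of lengths matters: n = 32/11 = 2.9091
r_{32} = n·r / (1 + (n − 1)·r) = 2.3622 / 2.5502 ≈ 0.9263

0.93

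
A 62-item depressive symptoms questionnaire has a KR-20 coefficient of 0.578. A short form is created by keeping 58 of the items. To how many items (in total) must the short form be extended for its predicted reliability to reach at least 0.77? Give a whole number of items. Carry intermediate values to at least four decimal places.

152

Short-form reliability: n = 58/62 = 0.9355; r_58 = n·r/(1+(n−1)r) ≈ 0.5617
Then solve for n' with r_old = 0.5617, r_target = 0.77: n' = 0.77(1 − 0.5617)/[0.5617(1 − 0.77)] = 2.6123
Total items = 2.6123 × 58 = 151.51, rounded up to 152.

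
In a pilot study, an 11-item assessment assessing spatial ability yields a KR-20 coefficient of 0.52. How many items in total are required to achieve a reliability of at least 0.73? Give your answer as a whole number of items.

28

Rearranging the Spearman-Brown formula for n,
n = r*(1 − r) / [ r (1 − r*) ]
n = 0.73(1 − 0.52) / [0.52(1 − 0.73)]
  = 0.3504 / 0.1404 = 2.4957
2.4957 × 11 = 27.45 → 28 items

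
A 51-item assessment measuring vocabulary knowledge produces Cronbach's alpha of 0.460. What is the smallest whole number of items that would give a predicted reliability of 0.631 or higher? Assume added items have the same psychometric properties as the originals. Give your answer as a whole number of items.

103

Rearranging the Spearman-Brown formula for n,
n = r_target (1 − r_old) / [ r_old (1 − r_target) ]
n = 0.631 × (1 − 0.460) / [ 0.460 × (1 − 0.631) ]
n = 0.340740 / 0.169740 ≈ 2.0074
2.0074 × 51 = 102.38 → 103 items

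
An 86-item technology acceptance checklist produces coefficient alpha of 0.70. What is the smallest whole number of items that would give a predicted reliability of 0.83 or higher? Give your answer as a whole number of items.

Spearman-Brown solved for the length factor n:
n = r_target (1 − r_old) / [ r_old (1 − r_target) ]
n = 0.83 × (1 − 0.70) / [ 0.70 × (1 − 0.83) ]
n = 0.2490 / 0.1190 ≈ 2.0924
So the test needs 2.0924 × 86 ≈ 179.95 items; rounding up, 180.

180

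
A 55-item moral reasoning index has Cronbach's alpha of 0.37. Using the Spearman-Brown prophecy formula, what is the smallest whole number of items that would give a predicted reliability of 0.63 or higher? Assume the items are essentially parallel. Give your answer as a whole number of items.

Spearman-Brown solved for the length factor n:
n = r*(1 − r) / [ r (1 − r*) ]
n = [0.63 × 0.63] / [0.37 × 0.37]
n = 0.3969 / 0.1369 ≈ 2.8992
Items needed = n × 55 = 2.8992 × 55 ≈ 159.46 → round up to 160

160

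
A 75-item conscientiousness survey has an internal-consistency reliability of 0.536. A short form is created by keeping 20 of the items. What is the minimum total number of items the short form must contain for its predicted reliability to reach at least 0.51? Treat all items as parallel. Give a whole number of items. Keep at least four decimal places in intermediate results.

First, r for the 20-item form: n = 20/75 = 0.2667, so r_20 = 0.2667·0.536/(1 + (0.2667 − 1)·0.536) = 0.2355
Length factor from the short form to reach 0.51: n' = 0.51(1 − 0.2355) / [0.2355(1 − 0.51)] ≈ 3.3788
Items = 3.3788 × 20 ≈ 67.58 → 68

68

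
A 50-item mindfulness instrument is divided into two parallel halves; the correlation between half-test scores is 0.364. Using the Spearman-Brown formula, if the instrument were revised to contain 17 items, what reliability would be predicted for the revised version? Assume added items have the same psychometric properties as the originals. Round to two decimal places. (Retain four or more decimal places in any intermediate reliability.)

0.28

Full-test reliability from the split-half r: r_full = 2(0.364)/(1 + 0.364) = 0.5337
Then adjust to 17 items: n = 17/50 = 0.3400
r_new = n·r_full / (1 + (n − 1)·r_full) = 0.1815 / 0.6478 ≈ 0.2802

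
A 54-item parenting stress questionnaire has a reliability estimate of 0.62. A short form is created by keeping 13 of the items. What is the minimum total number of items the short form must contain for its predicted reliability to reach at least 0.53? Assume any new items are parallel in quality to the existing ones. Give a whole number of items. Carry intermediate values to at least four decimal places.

38

Short-form reliability: n = 13/54 = 0.2407; r_13 = n·r/(1+(n−1)r) ≈ 0.2820
Then solve for n' with r_old = 0.2820, r_target = 0.53: n' = 0.53(1 − 0.2820)/[0.2820(1 − 0.53)] = 2.8711
Items = 2.8711 × 13 ≈ 37.32 → 38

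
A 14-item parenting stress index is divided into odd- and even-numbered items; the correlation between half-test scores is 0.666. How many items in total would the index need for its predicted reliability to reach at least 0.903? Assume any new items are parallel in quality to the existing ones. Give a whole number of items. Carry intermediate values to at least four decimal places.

33

Corrected full-test reliability: r_full = 2 × 0.666 / (1 + 0.666) ≈ 0.7995
Solve Spearman-Brown for n: n = 0.903(1 − 0.7995) / [0.7995(1 − 0.903)] = 2.3346
Items = 2.3346 × 14 ≈ 32.68 → 33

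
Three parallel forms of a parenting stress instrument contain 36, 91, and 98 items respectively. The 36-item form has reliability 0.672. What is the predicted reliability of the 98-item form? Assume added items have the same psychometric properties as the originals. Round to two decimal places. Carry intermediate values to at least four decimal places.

Only the ratio of lengths matters: n = 98/36 = 2.7222
r_{98} = n·r / (1 + (n − 1)·r) = 1.8293 / 2.1573 ≈ 0.8480

0.85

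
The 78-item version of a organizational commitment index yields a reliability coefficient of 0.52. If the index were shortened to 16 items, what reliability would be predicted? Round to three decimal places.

Length ratio n = 16/78 = 0.2051
r_new = (0.2051 × 0.52) / (1 + (0.2051 − 1) × 0.52)
     = 0.1067 / 0.5867 = 0.1819

0.182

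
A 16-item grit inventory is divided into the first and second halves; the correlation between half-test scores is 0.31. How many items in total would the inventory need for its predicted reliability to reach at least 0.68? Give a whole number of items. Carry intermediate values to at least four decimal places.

r_full = 2(0.31)/(1 + 0.31) = 0.4733
Solve Spearman-Brown for n: n = 0.68(1 − 0.4733) / [0.4733(1 − 0.68)] = 2.3648
Required items = 2.3648 × 16 = 37.84, so 38 items.

38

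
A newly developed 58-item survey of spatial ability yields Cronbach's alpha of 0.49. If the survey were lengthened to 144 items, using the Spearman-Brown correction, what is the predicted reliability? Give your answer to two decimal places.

0.70

n = 144/58 = 2.4828
r_new = (2.4828 × 0.49) / (1 + (2.4828 − 1) × 0.49)
     = 1.2166 / 1.7266 = 0.7046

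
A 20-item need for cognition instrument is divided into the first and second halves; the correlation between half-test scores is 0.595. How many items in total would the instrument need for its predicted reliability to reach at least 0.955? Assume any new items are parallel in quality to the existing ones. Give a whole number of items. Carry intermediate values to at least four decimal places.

r_full = 2(0.595)/(1 + 0.595) = 0.7461
Solve Spearman-Brown for n: n = 0.955(1 − 0.7461) / [0.7461(1 − 0.955)] = 7.2220
Items = 7.2220 × 20 ≈ 144.44 → 145

145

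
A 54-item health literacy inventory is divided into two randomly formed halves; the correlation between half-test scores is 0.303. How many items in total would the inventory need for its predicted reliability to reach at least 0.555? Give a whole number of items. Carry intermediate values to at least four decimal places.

r_full = 2(0.303)/(1 + 0.303) = 0.4651
Solve Spearman-Brown for n: n = 0.555(1 − 0.4651) / [0.4651(1 − 0.555)] = 1.4344
Required items = 1.4344 × 54 = 77.46, so 78 items.

78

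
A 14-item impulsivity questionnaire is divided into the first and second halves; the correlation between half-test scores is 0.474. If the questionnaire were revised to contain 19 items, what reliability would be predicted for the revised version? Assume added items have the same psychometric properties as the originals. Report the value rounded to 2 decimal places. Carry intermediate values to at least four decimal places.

0.71

Full-test reliability from the split-half r: r_full = 2(0.474)/(1 + 0.474) = 0.6431
Length factor from 14 to 19 items: n = 19/14 = 1.3571
r_new = n·r_full / (1 + (n − 1)·r_full) = 0.8728 / 1.2297 ≈ 0.7098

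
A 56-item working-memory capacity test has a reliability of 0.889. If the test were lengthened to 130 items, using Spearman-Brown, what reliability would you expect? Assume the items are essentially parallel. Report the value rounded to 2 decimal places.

Length ratio n = 130/56 = 2.3214
Spearman-Brown: r_new = n·r / (1 + (n − 1)·r)
r_new = 2.3214·0.889 / [1 + (2.3214 − 1)·0.889]
r_new = 2.0637 / 2.1747 ≈ 0.9490

0.95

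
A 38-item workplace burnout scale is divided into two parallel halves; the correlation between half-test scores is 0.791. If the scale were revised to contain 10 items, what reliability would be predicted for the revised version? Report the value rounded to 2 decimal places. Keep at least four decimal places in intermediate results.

0.67

Full-test reliability from the split-half r: r_full = 2(0.791)/(1 + 0.791) = 0.8833
Then adjust to 10 items: n = 10/38 = 0.2632
r_new = n·r_full / (1 + (n − 1)·r_full) = 0.2325 / 0.3492 ≈ 0.6658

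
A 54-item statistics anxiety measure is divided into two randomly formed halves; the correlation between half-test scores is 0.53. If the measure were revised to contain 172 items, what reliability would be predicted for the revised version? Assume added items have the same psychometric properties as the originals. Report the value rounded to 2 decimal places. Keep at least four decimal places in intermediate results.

0.88

First correct the split-half correlation to full-test reliability: r_full = 2 × 0.53 / (1 + 0.53) ≈ 0.6928
Then adjust to 172 items: n = 172/54 = 3.1852
r_new = n·r_full / (1 + (n − 1)·r_full) = 2.2067 / 2.5139 ≈ 0.8778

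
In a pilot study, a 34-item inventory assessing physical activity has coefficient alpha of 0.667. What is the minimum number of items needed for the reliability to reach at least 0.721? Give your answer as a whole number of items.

Rearranging the Spearman-Brown formula for n,
n = r*(1 − r) / [ r (1 − r*) ]
n = 0.721(1 − 0.667) / [0.667(1 − 0.721)]
n = 0.240093 / 0.186093 ≈ 1.2902
1.2902 × 34 = 43.87 → 44 items

44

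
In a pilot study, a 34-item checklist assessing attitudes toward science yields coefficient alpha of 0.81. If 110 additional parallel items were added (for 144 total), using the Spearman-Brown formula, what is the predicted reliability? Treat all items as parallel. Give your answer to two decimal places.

0.95

n = 144/34 = 4.2353
Apply the Spearman-Brown prophecy formula, r' = nr / [1 + (n − 1)r]:
r_new = (4.2353 × 0.81) / (1 + (4.2353 − 1) × 0.81)
r_new = 3.4306 / 3.6206 ≈ 0.9475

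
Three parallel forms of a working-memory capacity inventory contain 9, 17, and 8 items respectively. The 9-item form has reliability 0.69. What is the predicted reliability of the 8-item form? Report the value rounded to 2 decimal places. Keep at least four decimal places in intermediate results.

The 17-item form is not needed; work directly from the 9-item form with n = 8/9 = 0.8889.
r_{8} = n·r / (1 + (n − 1)·r) = 0.6133 / 0.9233 ≈ 0.6642

0.66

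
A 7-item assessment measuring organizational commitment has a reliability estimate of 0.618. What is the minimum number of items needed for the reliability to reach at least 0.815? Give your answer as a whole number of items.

20

n = 0.815(1 − 0.618) / [0.618(1 − 0.815)]
  = 0.311330 / 0.114330 = 2.7231
So the test needs 2.7231 × 7 ≈ 19.06 items; rounding up, 20.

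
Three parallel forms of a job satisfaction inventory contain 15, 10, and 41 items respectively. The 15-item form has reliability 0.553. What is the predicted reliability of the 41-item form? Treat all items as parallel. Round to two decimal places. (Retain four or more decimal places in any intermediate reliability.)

The 10-item form is not needed; work directly from the 15-item form with n = 41/15 = 2.7333.
r_{41} = n·r / (1 + (n − 1)·r) = 1.5115 / 1.9585 ≈ 0.7718

0.77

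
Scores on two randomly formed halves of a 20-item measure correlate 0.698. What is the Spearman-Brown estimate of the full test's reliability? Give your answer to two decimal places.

Apply the Spearman-Brown correction with n = 2:
r_full = 2r_hh / (1 + r_hh) = 2 × 0.698 / (1 + 0.698)
       = 1.3960 / 1.6980 = 0.8221

0.82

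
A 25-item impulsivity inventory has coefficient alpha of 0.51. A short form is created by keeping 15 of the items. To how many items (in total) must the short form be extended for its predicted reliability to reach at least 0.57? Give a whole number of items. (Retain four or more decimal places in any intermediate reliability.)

32

First, r for the 15-item form: n = 15/25 = 0.6000, so r_15 = 0.6000·0.51/(1 + (0.6000 − 1)·0.51) = 0.3844
Length factor from the short form to reach 0.57: n' = 0.57(1 − 0.3844) / [0.3844(1 − 0.57)] ≈ 2.1229
Items = 2.1229 × 15 ≈ 31.84 → 32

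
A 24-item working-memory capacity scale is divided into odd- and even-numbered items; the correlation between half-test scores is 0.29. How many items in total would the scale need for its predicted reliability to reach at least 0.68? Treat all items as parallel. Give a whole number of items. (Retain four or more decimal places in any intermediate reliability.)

r_full = 2(0.29)/(1 + 0.29) = 0.4496
Solve Spearman-Brown for n: n = 0.68(1 − 0.4496) / [0.4496(1 − 0.68)] = 2.6014
Items = 2.6014 × 24 ≈ 62.43 → 63

63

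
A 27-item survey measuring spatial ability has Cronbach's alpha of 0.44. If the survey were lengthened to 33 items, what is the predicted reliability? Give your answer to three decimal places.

Length ratio n = 33/27 = 1.2222
r_new = 1.2222·0.44 / [1 + (1.2222 − 1)·0.44]
r_new = 0.5378 / 1.0978 ≈ 0.4899

0.490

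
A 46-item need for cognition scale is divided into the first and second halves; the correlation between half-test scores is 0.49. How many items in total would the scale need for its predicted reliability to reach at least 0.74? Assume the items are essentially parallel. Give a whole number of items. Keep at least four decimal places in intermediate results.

Corrected full-test reliability: r_full = 2 × 0.49 / (1 + 0.49) ≈ 0.6577
Solve Spearman-Brown for n: n = 0.74(1 − 0.6577) / [0.6577(1 − 0.74)] = 1.4813
Items = 1.4813 × 46 ≈ 68.14 → 69

69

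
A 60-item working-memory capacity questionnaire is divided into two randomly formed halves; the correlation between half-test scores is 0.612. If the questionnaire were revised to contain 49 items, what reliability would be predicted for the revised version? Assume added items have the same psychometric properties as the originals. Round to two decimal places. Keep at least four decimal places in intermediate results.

0.72

Full-test reliability from the split-half r: r_full = 2(0.612)/(1 + 0.612) = 0.7593
Length factor from 60 to 49 items: n = 49/60 = 0.8167
r_new = n·r_full / (1 + (n − 1)·r_full) = 0.6201 / 0.8608 ≈ 0.7204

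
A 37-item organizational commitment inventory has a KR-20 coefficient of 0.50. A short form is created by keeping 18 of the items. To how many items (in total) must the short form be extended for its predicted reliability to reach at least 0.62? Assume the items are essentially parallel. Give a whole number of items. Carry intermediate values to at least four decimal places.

First, r for the 18-item form: n = 18/37 = 0.4865, so r_18 = 0.4865·0.50/(1 + (0.4865 − 1)·0.50) = 0.3273
Length factor from the short form to reach 0.62: n' = 0.62(1 − 0.3273) / [0.3273(1 − 0.62)] ≈ 3.3534
Total items = 3.3534 × 18 = 60.36, rounded up to 61.

61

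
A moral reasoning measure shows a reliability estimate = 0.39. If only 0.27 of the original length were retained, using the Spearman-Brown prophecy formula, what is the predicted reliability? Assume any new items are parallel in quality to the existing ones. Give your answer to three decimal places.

r_new = 0.27·0.39 / [1 + (0.27 − 1)·0.39]
r_new = 0.1053 / 0.7153 ≈ 0.1472

0.147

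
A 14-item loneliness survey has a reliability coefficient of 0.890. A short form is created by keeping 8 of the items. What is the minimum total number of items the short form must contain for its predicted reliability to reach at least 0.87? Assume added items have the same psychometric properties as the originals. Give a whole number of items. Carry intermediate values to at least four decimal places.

12

Short-form reliability: n = 8/14 = 0.5714; r_8 = n·r/(1+(n−1)r) ≈ 0.8222
Then solve for n' with r_old = 0.8222, r_target = 0.87: n' = 0.87(1 − 0.8222)/[0.8222(1 − 0.87)] = 1.4472
Total items = 1.4472 × 8 = 11.58, rounded up to 12.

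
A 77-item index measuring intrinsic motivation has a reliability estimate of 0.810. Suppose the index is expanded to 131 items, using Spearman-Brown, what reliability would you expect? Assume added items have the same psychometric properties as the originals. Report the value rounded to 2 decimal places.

The new length is 131/77 = 1.7013 times the old.
By Spearman-Brown, r_new = n r / (1 + (n − 1) r).
r_new = 1.7013·0.810 / [1 + (1.7013 − 1)·0.810]
r_new = 1.3781 / 1.5681 ≈ 0.8788

0.88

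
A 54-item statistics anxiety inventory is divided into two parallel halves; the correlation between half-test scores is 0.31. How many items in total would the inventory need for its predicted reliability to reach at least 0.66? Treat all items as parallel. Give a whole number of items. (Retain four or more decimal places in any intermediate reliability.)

117

r_full = 2(0.31)/(1 + 0.31) = 0.4733
n = r_tgt(1 − r_full) / [r_full(1 − r_tgt)] = 0.66 × 0.5267 / (0.4733 × 0.34) ≈ 2.1602
Required items = 2.1602 × 54 = 116.65, so 117 items.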